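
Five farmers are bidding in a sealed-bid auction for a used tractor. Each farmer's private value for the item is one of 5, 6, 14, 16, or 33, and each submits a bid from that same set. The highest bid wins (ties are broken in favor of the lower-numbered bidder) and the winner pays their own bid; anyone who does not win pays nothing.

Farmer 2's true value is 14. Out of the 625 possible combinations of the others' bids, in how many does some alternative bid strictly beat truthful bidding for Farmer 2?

Others bid (5, 5, 5, 5): truth gives 0; bid 6 gives 8 > 0. Violating.
Others bid (5, 5, 5, 6): truth gives 0; bid 6 gives 8 > 0. Violating.
Others bid (5, 5, 6, 5): truth gives 0; bid 6 gives 8 > 0. Violating.
Others bid (5, 5, 6, 6): truth gives 0; bid 6 gives 8 > 0. Violating.
Others bid (5, 5, 5, 14): truth gives 0; no alternative beats it.
Others bid (5, 5, 5, 16): truth gives 0; no alternative beats it.
(Checking all 625 profiles: 8 have a profitable deviation, 617 do not.)

8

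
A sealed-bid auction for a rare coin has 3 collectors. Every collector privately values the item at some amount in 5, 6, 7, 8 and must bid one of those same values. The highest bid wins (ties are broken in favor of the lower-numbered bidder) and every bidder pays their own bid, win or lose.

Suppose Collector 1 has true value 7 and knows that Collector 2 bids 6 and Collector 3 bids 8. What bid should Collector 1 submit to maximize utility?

Bid 5: loses but pays 5, utility -5.
Bid 6: loses but pays 6, utility -6.
Bid 7: loses but pays 7, utility -7.
Bid 8: wins, pays 8, utility 7 - 8 = -1.
The best choice is 8 with utility -1.

8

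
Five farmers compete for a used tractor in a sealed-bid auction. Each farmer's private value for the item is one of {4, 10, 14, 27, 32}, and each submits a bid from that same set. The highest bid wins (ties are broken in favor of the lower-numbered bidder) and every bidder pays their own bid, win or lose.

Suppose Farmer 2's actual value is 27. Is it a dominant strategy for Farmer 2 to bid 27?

No

Consider the case where Farmer 1 bids 4, Farmer 3 bids 4, Farmer 4 bids 4 and Farmer 5 bids 4.
Truthful bid 27: wins, pays 27, utility 27 - 27 = 0.
Bid 10 instead: wins, pays 10, utility 27 - 10 = 17.
Since 17 > 0, bidding 10 is strictly better here, so truthful bidding is not dominant.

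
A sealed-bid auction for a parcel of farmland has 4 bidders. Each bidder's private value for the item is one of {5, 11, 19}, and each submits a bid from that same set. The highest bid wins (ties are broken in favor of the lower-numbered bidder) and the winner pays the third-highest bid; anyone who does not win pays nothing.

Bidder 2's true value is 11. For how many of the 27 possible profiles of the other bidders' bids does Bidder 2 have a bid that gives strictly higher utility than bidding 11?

Others bid (5, 5, 19): truth gives 0; bid 19 gives 6 > 0. Violating.
Others bid (5, 19, 5): truth gives 0; bid 19 gives 6 > 0. Violating.
Others bid (11, 5, 5): truth gives 0; bid 19 gives 6 > 0. Violating.
Others bid (5, 5, 5): truth gives 6; no alternative beats it.
Others bid (5, 5, 11): truth gives 6; no alternative beats it.
(Checking all 27 profiles: 3 have a profitable deviation, 24 do not.)

3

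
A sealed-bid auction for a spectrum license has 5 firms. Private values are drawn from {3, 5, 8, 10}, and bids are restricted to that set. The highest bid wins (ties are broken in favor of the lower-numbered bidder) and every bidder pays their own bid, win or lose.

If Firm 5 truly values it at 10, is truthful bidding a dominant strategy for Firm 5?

Consider the case where Firm 1 bids 3, Firm 2 bids 3, Firm 3 bids 3 and Firm 4 bids 3.
Truthful bid 10: wins, pays 10, utility 10 - 10 = 0.
Bid 5 instead: wins, pays 5, utility 10 - 5 = 5.
Since 5 > 0, bidding 5 is strictly better here, so truthful bidding is not dominant.

No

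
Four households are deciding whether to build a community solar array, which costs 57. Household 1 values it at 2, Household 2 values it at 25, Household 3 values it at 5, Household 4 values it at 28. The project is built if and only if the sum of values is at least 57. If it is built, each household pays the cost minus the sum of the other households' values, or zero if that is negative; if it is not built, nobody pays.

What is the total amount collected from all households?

49

Total value 60 ≥ cost 57, so it is built.
Household 1: others sum to 58; max(0, 57 - 58) = 0.
Household 2: others sum to 35; max(0, 57 - 35) = 22.
Household 3: others sum to 55; max(0, 57 - 55) = 2.
Household 4: others sum to 32; max(0, 57 - 32) = 25.
Total collected = 0 + 22 + 2 + 25 = 49.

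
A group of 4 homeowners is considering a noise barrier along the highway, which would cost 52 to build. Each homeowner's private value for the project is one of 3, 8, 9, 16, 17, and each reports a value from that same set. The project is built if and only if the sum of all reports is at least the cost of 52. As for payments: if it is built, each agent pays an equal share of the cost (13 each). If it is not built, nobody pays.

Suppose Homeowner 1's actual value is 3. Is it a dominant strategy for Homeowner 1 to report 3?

Yes

Check each profile of the others' reports and compare truth against every alternative report.
Others report (16, 16, 16): truth gives 0, best alternative gives -10.
Others report (16, 16, 17): truth gives -10, best alternative gives -10.
Others report (16, 17, 16): truth gives -10, best alternative gives -10.
Others report (16, 17, 17): truth gives -10, best alternative gives -10.
Others report (17, 16, 16): truth gives -10, best alternative gives -10.
Others report (17, 16, 17): truth gives -10, best alternative gives -10.
(Remaining 119 profiles checked similarly; truth is weakly best in each.)
In every case the truthful report is at least as good as any alternative, so it is a dominant strategy.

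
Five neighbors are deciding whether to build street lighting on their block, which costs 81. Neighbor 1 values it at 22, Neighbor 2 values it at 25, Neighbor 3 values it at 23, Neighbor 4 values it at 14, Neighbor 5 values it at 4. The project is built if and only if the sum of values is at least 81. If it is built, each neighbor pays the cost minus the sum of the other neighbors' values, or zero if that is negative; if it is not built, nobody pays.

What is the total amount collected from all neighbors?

56

Total value 88 ≥ cost 81, so it is built.
Neighbor 1: others sum to 66; max(0, 81 - 66) = 15.
Neighbor 2: others sum to 63; max(0, 81 - 63) = 18.
Neighbor 3: others sum to 65; max(0, 81 - 65) = 16.
Neighbor 4: others sum to 74; max(0, 81 - 74) = 7.
Neighbor 5: others sum to 84; max(0, 81 - 84) = 0.
Total collected = 15 + 18 + 16 + 7 + 0 = 56.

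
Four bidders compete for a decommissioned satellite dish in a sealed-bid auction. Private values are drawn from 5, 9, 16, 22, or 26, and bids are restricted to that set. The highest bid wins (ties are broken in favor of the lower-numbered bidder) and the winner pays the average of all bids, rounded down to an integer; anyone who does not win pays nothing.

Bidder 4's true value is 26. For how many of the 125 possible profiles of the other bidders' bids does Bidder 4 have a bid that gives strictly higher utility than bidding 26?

Others bid (5, 5, 5): truth gives 16; bid 9 gives 20 > 16. Violating.
Others bid (5, 5, 9): truth gives 15; bid 16 gives 18 > 15. Violating.
Others bid (5, 5, 16): truth gives 13; bid 22 gives 14 > 13. Violating.
Others bid (5, 9, 5): truth gives 15; bid 16 gives 18 > 15. Violating.
Others bid (5, 5, 22): truth gives 12; no alternative beats it.
Others bid (5, 5, 26): truth gives 0; no alternative beats it.
(Checking all 125 profiles: 27 have a profitable deviation, 98 do not.)

27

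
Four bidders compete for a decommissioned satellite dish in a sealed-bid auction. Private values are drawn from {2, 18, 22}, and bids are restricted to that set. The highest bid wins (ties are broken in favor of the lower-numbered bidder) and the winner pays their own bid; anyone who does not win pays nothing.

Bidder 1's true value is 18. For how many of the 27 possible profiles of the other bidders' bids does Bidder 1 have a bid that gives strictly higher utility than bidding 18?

Others bid (2, 2, 2): truth gives 0; bid 2 gives 16 > 0. Violating.
Others bid (2, 2, 18): truth gives 0; no alternative beats it.
Others bid (2, 2, 22): truth gives 0; no alternative beats it.
(Checking all 27 profiles: 1 has a profitable deviation, 26 do not.)

1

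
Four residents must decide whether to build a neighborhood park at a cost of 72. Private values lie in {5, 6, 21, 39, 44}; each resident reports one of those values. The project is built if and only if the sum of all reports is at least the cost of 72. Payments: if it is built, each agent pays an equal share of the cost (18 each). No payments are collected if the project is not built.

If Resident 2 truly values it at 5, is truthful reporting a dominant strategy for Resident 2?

Check each profile of the others' reports and compare truth against every alternative report.
Others report (6, 21, 39): truth gives 0, best alternative gives -13.
Others report (6, 39, 21): truth gives 0, best alternative gives -13.
Others report (21, 6, 39): truth gives 0, best alternative gives -13.
Others report (21, 39, 6): truth gives 0, best alternative gives -13.
Others report (39, 6, 21): truth gives 0, best alternative gives -13.
Others report (39, 21, 6): truth gives 0, best alternative gives -13.
(Remaining 119 profiles checked similarly; truth is weakly best in each.)
In every case the truthful report is at least as good as any alternative, so it is a dominant strategy.

Yes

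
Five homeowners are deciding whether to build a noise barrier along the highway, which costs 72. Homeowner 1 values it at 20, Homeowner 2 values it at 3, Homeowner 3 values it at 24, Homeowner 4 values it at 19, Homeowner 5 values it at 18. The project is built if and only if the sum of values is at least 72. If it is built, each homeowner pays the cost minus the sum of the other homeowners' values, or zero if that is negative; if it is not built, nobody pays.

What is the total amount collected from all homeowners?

Total value 84 ≥ cost 72, so it is built.
Homeowner 1: others sum to 64; max(0, 72 - 64) = 8.
Homeowner 2: others sum to 81; max(0, 72 - 81) = 0.
Homeowner 3: others sum to 60; max(0, 72 - 60) = 12.
Homeowner 4: others sum to 65; max(0, 72 - 65) = 7.
Homeowner 5: others sum to 66; max(0, 72 - 66) = 6.
Total collected = 8 + 0 + 12 + 7 + 6 = 33.

33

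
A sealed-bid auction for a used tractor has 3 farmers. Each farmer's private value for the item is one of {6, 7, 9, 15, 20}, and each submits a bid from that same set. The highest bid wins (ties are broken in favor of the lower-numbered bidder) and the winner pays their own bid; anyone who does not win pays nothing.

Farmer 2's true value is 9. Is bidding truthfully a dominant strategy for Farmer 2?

Consider the case where Farmer 1 bids 6 and Farmer 3 bids 6.
Truthful bid 9: wins, pays 9, utility 9 - 9 = 0.
Bid 7 instead: wins, pays 7, utility 9 - 7 = 2.
Since 2 > 0, bidding 7 is strictly better here, so truthful bidding is not dominant.

No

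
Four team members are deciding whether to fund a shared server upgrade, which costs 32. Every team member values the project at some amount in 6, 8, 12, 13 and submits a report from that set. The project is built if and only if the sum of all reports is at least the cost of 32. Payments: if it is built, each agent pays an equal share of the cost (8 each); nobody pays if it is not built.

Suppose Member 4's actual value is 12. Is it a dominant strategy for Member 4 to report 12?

Check each profile of the others' reports and compare truth against every alternative report.
Others report (6, 6, 8): truth gives 4, best alternative gives 4.
Others report (6, 6, 12): truth gives 4, best alternative gives 4.
Others report (6, 6, 13): truth gives 4, best alternative gives 4.
Others report (6, 8, 6): truth gives 4, best alternative gives 4.
Others report (6, 8, 8): truth gives 4, best alternative gives 4.
Others report (6, 8, 12): truth gives 4, best alternative gives 4.
(Remaining 58 profiles checked similarly; truth is weakly best in each.)
In every case the truthful report is at least as good as any alternative, so it is a dominant strategy.

Yes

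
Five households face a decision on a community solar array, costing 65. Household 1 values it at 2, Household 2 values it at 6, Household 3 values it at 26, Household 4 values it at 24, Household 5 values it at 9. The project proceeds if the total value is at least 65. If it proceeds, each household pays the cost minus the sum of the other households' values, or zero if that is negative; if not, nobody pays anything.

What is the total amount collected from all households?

Total value 67 ≥ cost 65, so it is built.
Household 1: others sum to 65; max(0, 65 - 65) = 0.
Household 2: others sum to 61; max(0, 65 - 61) = 4.
Household 3: others sum to 41; max(0, 65 - 41) = 24.
Household 4: others sum to 43; max(0, 65 - 43) = 22.
Household 5: others sum to 58; max(0, 65 - 58) = 7.
Total collected = 0 + 4 + 24 + 22 + 7 = 57.

57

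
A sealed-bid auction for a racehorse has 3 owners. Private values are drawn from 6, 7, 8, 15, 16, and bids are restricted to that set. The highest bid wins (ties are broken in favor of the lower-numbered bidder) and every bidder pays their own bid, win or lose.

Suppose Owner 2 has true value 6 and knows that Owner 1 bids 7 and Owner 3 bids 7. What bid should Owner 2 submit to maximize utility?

8

Bid 6: loses but pays 6, utility -6.
Bid 7: loses but pays 7, utility -7.
Bid 8: wins, pays 8, utility 6 - 8 = -2.
Bid 15: wins, pays 15, utility 6 - 15 = -9.
Bid 16: wins, pays 16, utility 6 - 16 = -10.
The best choice is 8 with utility -2.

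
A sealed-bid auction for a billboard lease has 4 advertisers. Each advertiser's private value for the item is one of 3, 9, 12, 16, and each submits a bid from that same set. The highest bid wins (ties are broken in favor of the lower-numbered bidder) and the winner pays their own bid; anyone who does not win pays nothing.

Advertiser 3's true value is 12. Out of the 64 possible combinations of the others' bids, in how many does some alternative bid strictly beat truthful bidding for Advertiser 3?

2

Others bid (3, 3, 3): truth gives 0; bid 9 gives 3 > 0. Violating.
Others bid (3, 3, 9): truth gives 0; bid 9 gives 3 > 0. Violating.
Others bid (3, 3, 12): truth gives 0; no alternative beats it.
Others bid (3, 3, 16): truth gives 0; no alternative beats it.
(Checking all 64 profiles: 2 have a profitable deviation, 62 do not.)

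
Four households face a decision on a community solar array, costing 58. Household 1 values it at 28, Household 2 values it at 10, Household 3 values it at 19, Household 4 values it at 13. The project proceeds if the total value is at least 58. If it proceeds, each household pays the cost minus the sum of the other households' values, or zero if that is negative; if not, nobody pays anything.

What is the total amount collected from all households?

Total value 70 ≥ cost 58, so it is built.
Household 1: others sum to 42; max(0, 58 - 42) = 16.
Household 2: others sum to 60; max(0, 58 - 60) = 0.
Household 3: others sum to 51; max(0, 58 - 51) = 7.
Household 4: others sum to 57; max(0, 58 - 57) = 1.
Total collected = 16 + 0 + 7 + 1 = 24.

24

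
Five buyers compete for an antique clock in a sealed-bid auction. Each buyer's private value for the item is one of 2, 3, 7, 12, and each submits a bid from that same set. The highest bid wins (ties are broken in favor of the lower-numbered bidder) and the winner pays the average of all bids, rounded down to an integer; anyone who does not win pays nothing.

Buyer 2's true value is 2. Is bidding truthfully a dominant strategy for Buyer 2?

Yes

Check each profile of the others' bids and compare truth against every alternative bid.
Others bid (2, 2, 2, 2): truth gives 0, best alternative gives 0.
Others bid (2, 2, 2, 3): truth gives 0, best alternative gives 0.
Others bid (2, 2, 2, 7): truth gives 0, best alternative gives 0.
Others bid (2, 2, 2, 12): truth gives 0, best alternative gives 0.
Others bid (2, 2, 3, 2): truth gives 0, best alternative gives 0.
Others bid (2, 2, 3, 3): truth gives 0, best alternative gives 0.
(Remaining 250 profiles checked similarly; truth is weakly best in each.)
In every case the truthful bid is at least as good as any alternative, so it is a dominant strategy.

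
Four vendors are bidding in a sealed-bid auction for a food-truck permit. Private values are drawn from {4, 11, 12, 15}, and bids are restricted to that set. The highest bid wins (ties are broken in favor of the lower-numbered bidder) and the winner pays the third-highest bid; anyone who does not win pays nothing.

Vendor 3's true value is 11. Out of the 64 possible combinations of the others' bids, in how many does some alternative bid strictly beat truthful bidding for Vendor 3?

Others bid (4, 4, 12): truth gives 0; bid 12 gives 7 > 0. Violating.
Others bid (4, 4, 15): truth gives 0; bid 15 gives 7 > 0. Violating.
Others bid (4, 11, 4): truth gives 0; bid 12 gives 7 > 0. Violating.
Others bid (4, 12, 4): truth gives 0; bid 15 gives 7 > 0. Violating.
Others bid (4, 4, 4): truth gives 7; no alternative beats it.
Others bid (4, 4, 11): truth gives 7; no alternative beats it.
(Checking all 64 profiles: 6 have a profitable deviation, 58 do not.)

6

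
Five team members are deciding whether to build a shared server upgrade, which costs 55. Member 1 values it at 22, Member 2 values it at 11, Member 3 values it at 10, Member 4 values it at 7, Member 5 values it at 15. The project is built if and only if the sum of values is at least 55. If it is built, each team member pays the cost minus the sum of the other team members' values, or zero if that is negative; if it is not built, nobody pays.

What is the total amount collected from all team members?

Total value 65 ≥ cost 55, so it is built.
Member 1: others sum to 43; max(0, 55 - 43) = 12.
Member 2: others sum to 54; max(0, 55 - 54) = 1.
Member 3: others sum to 55; max(0, 55 - 55) = 0.
Member 4: others sum to 58; max(0, 55 - 58) = 0.
Member 5: others sum to 50; max(0, 55 - 50) = 5.
Total collected = 12 + 1 + 0 + 0 + 5 = 18.

18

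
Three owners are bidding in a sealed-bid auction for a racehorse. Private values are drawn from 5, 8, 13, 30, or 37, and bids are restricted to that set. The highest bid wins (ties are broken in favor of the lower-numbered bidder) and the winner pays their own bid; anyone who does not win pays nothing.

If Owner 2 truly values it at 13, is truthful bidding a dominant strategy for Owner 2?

Consider the case where Owner 1 bids 5 and Owner 3 bids 5.
Truthful bid 13: wins, pays 13, utility 13 - 13 = 0.
Bid 8 instead: wins, pays 8, utility 13 - 8 = 5.
Since 5 > 0, bidding 8 is strictly better here, so truthful bidding is not dominant.

No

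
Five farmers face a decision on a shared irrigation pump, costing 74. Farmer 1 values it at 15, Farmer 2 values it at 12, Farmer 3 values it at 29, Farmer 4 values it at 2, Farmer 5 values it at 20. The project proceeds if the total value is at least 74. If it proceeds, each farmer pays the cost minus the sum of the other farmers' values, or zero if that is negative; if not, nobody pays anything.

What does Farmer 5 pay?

16

Total value 78 ≥ cost 74, so the project is built.
The other farmers' values sum to 58.
Cost minus that sum is 74 - 58 = 16.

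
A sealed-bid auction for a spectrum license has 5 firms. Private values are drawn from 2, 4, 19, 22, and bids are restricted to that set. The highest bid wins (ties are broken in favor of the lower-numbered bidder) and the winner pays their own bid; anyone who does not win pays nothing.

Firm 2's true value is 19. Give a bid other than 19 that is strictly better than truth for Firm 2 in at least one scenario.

4

Suppose Firm 1 bids 2, Firm 3 bids 2, Firm 4 bids 2 and Firm 5 bids 2.
Bid 19: wins, pays 19, utility 19 - 19 = 0.
Bid 4: wins, pays 4, utility 19 - 4 = 15.
So bidding 4 beats truth here (15 > 0).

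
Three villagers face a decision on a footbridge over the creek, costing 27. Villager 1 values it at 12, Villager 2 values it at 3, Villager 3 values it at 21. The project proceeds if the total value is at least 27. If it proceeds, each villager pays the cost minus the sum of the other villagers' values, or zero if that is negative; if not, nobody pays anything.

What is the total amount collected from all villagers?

Total value 36 ≥ cost 27, so it is built.
Villager 1: others sum to 24; max(0, 27 - 24) = 3.
Villager 2: others sum to 33; max(0, 27 - 33) = 0.
Villager 3: others sum to 15; max(0, 27 - 15) = 12.
Total collected = 3 + 0 + 12 = 15.

15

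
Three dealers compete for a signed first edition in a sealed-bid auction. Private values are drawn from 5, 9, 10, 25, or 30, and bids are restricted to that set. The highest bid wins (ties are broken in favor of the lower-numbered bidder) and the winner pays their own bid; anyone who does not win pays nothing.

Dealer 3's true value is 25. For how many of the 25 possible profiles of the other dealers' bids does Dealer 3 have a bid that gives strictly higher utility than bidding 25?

4

Others bid (5, 5): truth gives 0; bid 9 gives 16 > 0. Violating.
Others bid (5, 9): truth gives 0; bid 10 gives 15 > 0. Violating.
Others bid (9, 5): truth gives 0; bid 10 gives 15 > 0. Violating.
Others bid (9, 9): truth gives 0; bid 10 gives 15 > 0. Violating.
Others bid (5, 10): truth gives 0; no alternative beats it.
Others bid (5, 25): truth gives 0; no alternative beats it.
(Checking all 25 profiles: 4 have a profitable deviation, 21 do not.)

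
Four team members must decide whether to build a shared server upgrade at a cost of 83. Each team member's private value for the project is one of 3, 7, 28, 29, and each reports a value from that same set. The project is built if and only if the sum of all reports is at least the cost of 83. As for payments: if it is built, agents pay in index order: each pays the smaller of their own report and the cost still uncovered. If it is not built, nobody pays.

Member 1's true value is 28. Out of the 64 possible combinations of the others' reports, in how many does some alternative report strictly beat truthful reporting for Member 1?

Others report (28, 28, 28): truth gives 0; report 3 gives 25 > 0. Violating.
Others report (28, 28, 29): truth gives 0; report 3 gives 25 > 0. Violating.
Others report (28, 29, 28): truth gives 0; report 3 gives 25 > 0. Violating.
Others report (28, 29, 29): truth gives 0; report 3 gives 25 > 0. Violating.
Others report (3, 3, 3): truth gives 0; no alternative beats it.
Others report (3, 3, 7): truth gives 0; no alternative beats it.
(Checking all 64 profiles: 8 have a profitable deviation, 56 do not.)

8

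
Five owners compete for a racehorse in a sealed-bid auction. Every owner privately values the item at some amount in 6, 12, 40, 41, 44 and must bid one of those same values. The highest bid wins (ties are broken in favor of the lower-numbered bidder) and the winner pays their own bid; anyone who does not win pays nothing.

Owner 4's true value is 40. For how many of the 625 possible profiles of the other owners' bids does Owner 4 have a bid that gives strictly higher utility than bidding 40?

2

Others bid (6, 6, 6, 6): truth gives 0; bid 12 gives 28 > 0. Violating.
Others bid (6, 6, 6, 12): truth gives 0; bid 12 gives 28 > 0. Violating.
Others bid (6, 6, 6, 40): truth gives 0; no alternative beats it.
Others bid (6, 6, 6, 41): truth gives 0; no alternative beats it.
(Checking all 625 profiles: 2 have a profitable deviation, 623 do not.)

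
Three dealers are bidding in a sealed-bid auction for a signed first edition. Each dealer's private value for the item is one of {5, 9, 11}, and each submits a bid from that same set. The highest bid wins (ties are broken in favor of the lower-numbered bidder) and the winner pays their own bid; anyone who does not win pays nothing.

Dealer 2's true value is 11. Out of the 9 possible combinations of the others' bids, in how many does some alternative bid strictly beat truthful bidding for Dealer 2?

Others bid (5, 5): truth gives 0; bid 9 gives 2 > 0. Violating.
Others bid (5, 9): truth gives 0; bid 9 gives 2 > 0. Violating.
Others bid (5, 11): truth gives 0; no alternative beats it.
Others bid (9, 5): truth gives 0; no alternative beats it.
(Checking all 9 profiles: 2 have a profitable deviation, 7 do not.)

2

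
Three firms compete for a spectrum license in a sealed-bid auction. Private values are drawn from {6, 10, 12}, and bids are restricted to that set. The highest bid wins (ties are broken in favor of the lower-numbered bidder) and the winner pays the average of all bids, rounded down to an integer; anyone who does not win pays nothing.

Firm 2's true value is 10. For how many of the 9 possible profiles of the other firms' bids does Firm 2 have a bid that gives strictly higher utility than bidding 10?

Others bid (10, 6): truth gives 0; bid 12 gives 1 > 0. Violating.
Others bid (6, 6): truth gives 3; no alternative beats it.
Others bid (6, 10): truth gives 2; no alternative beats it.
(Checking all 9 profiles: 1 has a profitable deviation, 8 do not.)

1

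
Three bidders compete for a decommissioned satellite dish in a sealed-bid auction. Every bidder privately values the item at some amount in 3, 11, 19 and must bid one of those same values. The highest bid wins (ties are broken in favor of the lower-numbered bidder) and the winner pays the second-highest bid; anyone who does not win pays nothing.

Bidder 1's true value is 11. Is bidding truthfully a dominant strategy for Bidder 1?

Check each profile of the others' bids and compare truth against every alternative bid.
Others bid (3, 3): truth gives 8, best alternative gives 8.
Others bid (3, 11): truth gives 0, best alternative gives 0.
Others bid (3, 19): truth gives 0, best alternative gives 0.
Others bid (11, 3): truth gives 0, best alternative gives 0.
Others bid (11, 11): truth gives 0, best alternative gives 0.
Others bid (11, 19): truth gives 0, best alternative gives 0.
(Remaining 3 profiles checked similarly; truth is weakly best in each.)
In every case the truthful bid is at least as good as any alternative, so it is a dominant strategy.

Yes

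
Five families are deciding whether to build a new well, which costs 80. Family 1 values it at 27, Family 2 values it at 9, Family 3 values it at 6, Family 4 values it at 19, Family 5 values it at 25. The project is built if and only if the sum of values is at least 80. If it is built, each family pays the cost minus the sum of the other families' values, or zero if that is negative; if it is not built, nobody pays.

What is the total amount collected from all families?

56

Total value 86 ≥ cost 80, so it is built.
Family 1: others sum to 59; max(0, 80 - 59) = 21.
Family 2: others sum to 77; max(0, 80 - 77) = 3.
Family 3: others sum to 80; max(0, 80 - 80) = 0.
Family 4: others sum to 67; max(0, 80 - 67) = 13.
Family 5: others sum to 61; max(0, 80 - 61) = 19.
Total collected = 21 + 3 + 0 + 13 + 19 = 56.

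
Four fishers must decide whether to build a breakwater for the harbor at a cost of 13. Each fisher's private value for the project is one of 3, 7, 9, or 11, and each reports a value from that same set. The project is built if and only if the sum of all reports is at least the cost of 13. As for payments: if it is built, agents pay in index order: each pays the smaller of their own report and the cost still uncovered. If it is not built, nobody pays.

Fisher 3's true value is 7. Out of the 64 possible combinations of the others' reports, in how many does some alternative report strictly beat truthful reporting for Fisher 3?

Others report (3, 3, 7): truth gives 0; report 3 gives 4 > 0. Violating.
Others report (3, 3, 9): truth gives 0; report 3 gives 4 > 0. Violating.
Others report (3, 3, 11): truth gives 0; report 3 gives 4 > 0. Violating.
Others report (3, 3, 3): truth gives 0; no alternative beats it.
Others report (3, 7, 3): truth gives 4; no alternative beats it.
(Checking all 64 profiles: 3 have a profitable deviation, 61 do not.)

3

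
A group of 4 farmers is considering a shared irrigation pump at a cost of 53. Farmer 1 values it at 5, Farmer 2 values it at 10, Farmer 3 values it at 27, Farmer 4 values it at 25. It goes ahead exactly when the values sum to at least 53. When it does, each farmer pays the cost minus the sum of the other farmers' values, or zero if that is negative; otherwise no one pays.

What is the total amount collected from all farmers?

Total value 67 ≥ cost 53, so it is built.
Farmer 1: others sum to 62; max(0, 53 - 62) = 0.
Farmer 2: others sum to 57; max(0, 53 - 57) = 0.
Farmer 3: others sum to 40; max(0, 53 - 40) = 13.
Farmer 4: others sum to 42; max(0, 53 - 42) = 11.
Total collected = 0 + 0 + 13 + 11 = 24.

24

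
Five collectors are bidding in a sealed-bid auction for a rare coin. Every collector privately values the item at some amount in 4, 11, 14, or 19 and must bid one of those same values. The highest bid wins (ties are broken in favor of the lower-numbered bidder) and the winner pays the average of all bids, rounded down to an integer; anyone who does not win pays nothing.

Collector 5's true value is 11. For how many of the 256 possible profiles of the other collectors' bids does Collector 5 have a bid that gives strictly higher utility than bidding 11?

30

Others bid (4, 4, 4, 11): truth gives 0; bid 14 gives 4 > 0. Violating.
Others bid (4, 4, 4, 14): truth gives 0; bid 19 gives 2 > 0. Violating.
Others bid (4, 4, 11, 4): truth gives 0; bid 14 gives 4 > 0. Violating.
Others bid (4, 4, 11, 11): truth gives 0; bid 14 gives 3 > 0. Violating.
Others bid (4, 4, 4, 4): truth gives 6; no alternative beats it.
Others bid (4, 4, 4, 19): truth gives 0; no alternative beats it.
(Checking all 256 profiles: 30 have a profitable deviation, 226 do not.)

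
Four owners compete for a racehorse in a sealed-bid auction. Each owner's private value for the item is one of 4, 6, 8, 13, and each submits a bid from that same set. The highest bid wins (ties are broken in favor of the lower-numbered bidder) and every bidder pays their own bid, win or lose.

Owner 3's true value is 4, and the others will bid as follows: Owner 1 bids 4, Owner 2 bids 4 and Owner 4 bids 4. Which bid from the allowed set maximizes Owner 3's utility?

6

Bid 4: loses but pays 4, utility -4.
Bid 6: wins, pays 6, utility 4 - 6 = -2.
Bid 8: wins, pays 8, utility 4 - 8 = -4.
Bid 13: wins, pays 13, utility 4 - 13 = -9.
The best choice is 6 with utility -2.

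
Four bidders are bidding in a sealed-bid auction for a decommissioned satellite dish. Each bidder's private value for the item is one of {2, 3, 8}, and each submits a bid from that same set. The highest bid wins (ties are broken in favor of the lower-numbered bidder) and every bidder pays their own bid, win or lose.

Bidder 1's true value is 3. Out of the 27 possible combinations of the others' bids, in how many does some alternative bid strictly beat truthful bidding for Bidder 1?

Others bid (2, 2, 2): truth gives 0; bid 2 gives 1 > 0. Violating.
Others bid (2, 2, 8): truth gives -3; bid 2 gives -2 > -3. Violating.
Others bid (2, 3, 8): truth gives -3; bid 2 gives -2 > -3. Violating.
Others bid (2, 8, 2): truth gives -3; bid 2 gives -2 > -3. Violating.
Others bid (2, 2, 3): truth gives 0; no alternative beats it.
Others bid (2, 3, 2): truth gives 0; no alternative beats it.
(Checking all 27 profiles: 20 have a profitable deviation, 7 do not.)

20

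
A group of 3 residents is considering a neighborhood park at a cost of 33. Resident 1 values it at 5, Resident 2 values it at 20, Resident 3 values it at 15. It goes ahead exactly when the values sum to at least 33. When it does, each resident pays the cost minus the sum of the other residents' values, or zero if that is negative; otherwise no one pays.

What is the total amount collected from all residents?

Total value 40 ≥ cost 33, so it is built.
Resident 1: others sum to 35; max(0, 33 - 35) = 0.
Resident 2: others sum to 20; max(0, 33 - 20) = 13.
Resident 3: others sum to 25; max(0, 33 - 25) = 8.
Total collected = 0 + 13 + 8 = 21.

21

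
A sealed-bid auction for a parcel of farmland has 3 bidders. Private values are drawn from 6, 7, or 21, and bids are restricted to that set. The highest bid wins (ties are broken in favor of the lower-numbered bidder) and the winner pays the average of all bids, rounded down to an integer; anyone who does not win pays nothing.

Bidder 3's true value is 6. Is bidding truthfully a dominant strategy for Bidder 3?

Check each profile of the others' bids and compare truth against every alternative bid.
Others bid (6, 6): truth gives 0, best alternative gives 0.
Others bid (6, 7): truth gives 0, best alternative gives 0.
Others bid (6, 21): truth gives 0, best alternative gives 0.
Others bid (7, 6): truth gives 0, best alternative gives 0.
Others bid (7, 7): truth gives 0, best alternative gives 0.
Others bid (7, 21): truth gives 0, best alternative gives 0.
(Remaining 3 profiles checked similarly; truth is weakly best in each.)
In every case the truthful bid is at least as good as any alternative, so it is a dominant strategy.

Yes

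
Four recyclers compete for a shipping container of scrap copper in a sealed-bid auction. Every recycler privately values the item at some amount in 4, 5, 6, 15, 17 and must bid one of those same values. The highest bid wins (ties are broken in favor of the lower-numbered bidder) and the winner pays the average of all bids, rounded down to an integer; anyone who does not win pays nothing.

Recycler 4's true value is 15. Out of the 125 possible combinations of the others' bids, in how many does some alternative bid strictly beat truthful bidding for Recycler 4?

Others bid (4, 4, 4): truth gives 9; bid 5 gives 11 > 9. Violating.
Others bid (4, 4, 5): truth gives 8; bid 6 gives 11 > 8. Violating.
Others bid (4, 4, 15): truth gives 0; bid 17 gives 5 > 0. Violating.
Others bid (4, 5, 4): truth gives 8; bid 6 gives 11 > 8. Violating.
Others bid (4, 4, 6): truth gives 8; no alternative beats it.
Others bid (4, 4, 17): truth gives 0; no alternative beats it.
(Checking all 125 profiles: 44 have a profitable deviation, 81 do not.)

44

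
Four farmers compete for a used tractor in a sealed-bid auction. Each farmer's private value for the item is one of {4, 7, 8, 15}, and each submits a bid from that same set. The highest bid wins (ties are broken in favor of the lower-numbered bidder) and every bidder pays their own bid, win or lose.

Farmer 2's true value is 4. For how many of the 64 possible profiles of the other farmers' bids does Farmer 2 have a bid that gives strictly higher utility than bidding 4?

Others bid (4, 4, 4): truth gives -4; bid 7 gives -3 > -4. Violating.
Others bid (4, 4, 7): truth gives -4; bid 7 gives -3 > -4. Violating.
Others bid (4, 7, 4): truth gives -4; bid 7 gives -3 > -4. Violating.
Others bid (4, 7, 7): truth gives -4; bid 7 gives -3 > -4. Violating.
Others bid (4, 4, 8): truth gives -4; no alternative beats it.
Others bid (4, 4, 15): truth gives -4; no alternative beats it.
(Checking all 64 profiles: 4 have a profitable deviation, 60 do not.)

4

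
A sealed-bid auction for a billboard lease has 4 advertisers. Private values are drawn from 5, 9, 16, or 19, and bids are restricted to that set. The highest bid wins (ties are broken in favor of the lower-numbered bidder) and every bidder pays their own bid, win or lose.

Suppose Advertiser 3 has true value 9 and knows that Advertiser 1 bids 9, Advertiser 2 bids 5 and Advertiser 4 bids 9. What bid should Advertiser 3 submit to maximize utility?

Bid 5: loses but pays 5, utility -5.
Bid 9: loses but pays 9, utility -9.
Bid 16: wins, pays 16, utility 9 - 16 = -7.
Bid 19: wins, pays 19, utility 9 - 19 = -10.
The best choice is 5 with utility -5.

5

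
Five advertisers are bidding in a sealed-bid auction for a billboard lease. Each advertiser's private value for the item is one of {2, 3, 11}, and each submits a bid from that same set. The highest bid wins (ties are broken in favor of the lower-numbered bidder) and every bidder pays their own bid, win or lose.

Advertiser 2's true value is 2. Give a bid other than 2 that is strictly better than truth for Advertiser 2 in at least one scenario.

Suppose Advertiser 1 bids 2, Advertiser 3 bids 2, Advertiser 4 bids 2 and Advertiser 5 bids 2.
Bid 2: loses but pays 2, utility -2.
Bid 3: wins, pays 3, utility 2 - 3 = -1.
So bidding 3 beats truth here (-1 > -2).

3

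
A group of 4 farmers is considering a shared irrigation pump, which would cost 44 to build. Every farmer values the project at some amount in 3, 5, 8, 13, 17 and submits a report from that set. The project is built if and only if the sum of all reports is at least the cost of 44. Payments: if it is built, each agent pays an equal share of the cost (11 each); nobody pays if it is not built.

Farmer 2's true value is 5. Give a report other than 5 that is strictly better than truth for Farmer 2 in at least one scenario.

Suppose Farmer 1 reports 5, Farmer 3 reports 17 and Farmer 4 reports 17.
Report 5: project built, pays 11, utility 5 - 11 = -6.
Report 3: project not built, utility 0.
So reporting 3 beats truth here (0 > -6).

3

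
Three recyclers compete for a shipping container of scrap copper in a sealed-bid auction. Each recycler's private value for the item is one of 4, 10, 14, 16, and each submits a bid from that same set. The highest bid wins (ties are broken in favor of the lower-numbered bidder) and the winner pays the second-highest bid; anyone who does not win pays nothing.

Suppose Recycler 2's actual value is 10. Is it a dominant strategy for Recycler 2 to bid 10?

Check each profile of the others' bids and compare truth against every alternative bid.
Others bid (4, 4): truth gives 6, best alternative gives 6.
Others bid (4, 10): truth gives 0, best alternative gives 0.
Others bid (4, 14): truth gives 0, best alternative gives 0.
Others bid (4, 16): truth gives 0, best alternative gives 0.
Others bid (10, 4): truth gives 0, best alternative gives 0.
Others bid (10, 10): truth gives 0, best alternative gives 0.
(Remaining 10 profiles checked similarly; truth is weakly best in each.)
In every case the truthful bid is at least as good as any alternative, so it is a dominant strategy.

Yes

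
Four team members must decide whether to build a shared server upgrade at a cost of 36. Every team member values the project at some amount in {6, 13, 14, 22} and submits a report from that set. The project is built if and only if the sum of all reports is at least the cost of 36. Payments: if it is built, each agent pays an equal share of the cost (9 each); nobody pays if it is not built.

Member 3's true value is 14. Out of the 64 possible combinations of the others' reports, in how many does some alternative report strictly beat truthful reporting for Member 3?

Others report (6, 6, 6): truth gives 0; report 22 gives 5 > 0. Violating.
Others report (6, 6, 13): truth gives 5; no alternative beats it.
Others report (6, 6, 14): truth gives 5; no alternative beats it.
(Checking all 64 profiles: 1 has a profitable deviation, 63 do not.)

1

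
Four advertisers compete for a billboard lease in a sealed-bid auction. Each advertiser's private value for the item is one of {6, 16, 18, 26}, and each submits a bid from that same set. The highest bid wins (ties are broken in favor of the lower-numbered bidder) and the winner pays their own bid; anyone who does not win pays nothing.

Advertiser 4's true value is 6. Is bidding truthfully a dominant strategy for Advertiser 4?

Check each profile of the others' bids and compare truth against every alternative bid.
Others bid (6, 6, 6): truth gives 0, best alternative gives -10.
Others bid (6, 6, 16): truth gives 0, best alternative gives 0.
Others bid (6, 6, 18): truth gives 0, best alternative gives 0.
Others bid (6, 6, 26): truth gives 0, best alternative gives 0.
Others bid (6, 16, 6): truth gives 0, best alternative gives 0.
Others bid (6, 16, 16): truth gives 0, best alternative gives 0.
(Remaining 58 profiles checked similarly; truth is weakly best in each.)
In every case the truthful bid is at least as good as any alternative, so it is a dominant strategy.

Yes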